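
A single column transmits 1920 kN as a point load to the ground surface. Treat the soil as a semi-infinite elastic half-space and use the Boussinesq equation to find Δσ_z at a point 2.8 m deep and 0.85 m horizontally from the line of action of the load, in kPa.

Boussinesq vertical stress below a point load on an elastic half-space:
Δσ_z = 3P/(2πz²) · [1 + (r/z)²]^(−5/2)
r/z = 0.85/2.8 = 0.30357; [1+(r/z)²]^(−5/2) = 0.80221.
Δσ_z = 3×1920/(2π×2.8²) × 0.80221 = 116.93 × 0.80221 = 93.8 kPa

Δσ_z ≈ 93.8 kPa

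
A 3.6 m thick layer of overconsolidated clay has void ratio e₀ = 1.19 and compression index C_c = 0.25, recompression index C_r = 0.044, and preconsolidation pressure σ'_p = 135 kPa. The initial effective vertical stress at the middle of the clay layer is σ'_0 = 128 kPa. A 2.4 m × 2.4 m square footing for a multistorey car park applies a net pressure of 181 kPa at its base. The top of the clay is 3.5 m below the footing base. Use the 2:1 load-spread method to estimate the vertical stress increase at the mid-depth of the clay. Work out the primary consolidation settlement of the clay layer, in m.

S_c ≈ 0.0151 m

Mid-depth of clay below the footing base: z = 3.5 + 3.6/2 = 5.3 m.
Stress increase at mid-clay by the 2:1 spreading method:
Δσ = qBL/((B+z)(L+z)) = 181×2.4×2.4/((2.4+5.3)(2.4+5.3)) = 17.584 kPa
Final effective stress: σ'_f = 128 + 17.584 = 145.58 kPa.
σ'_f = 145.58 > σ'_p = 135 kPa, so the stress path crosses the preconsolidation pressure — recompression up to σ'_p, then virgin compression beyond:
S_c = H/(1+e₀)·[C_r·log₁₀(σ'_p/σ'_0) + C_c·log₁₀(σ'_f/σ'_p)]
    = 3.6/2.19 × [0.044×log₁₀(135/128) + 0.25×log₁₀(145.58/135)]
    = 1.6438 × [0.0010174 + 0.008192] = 0.01514 m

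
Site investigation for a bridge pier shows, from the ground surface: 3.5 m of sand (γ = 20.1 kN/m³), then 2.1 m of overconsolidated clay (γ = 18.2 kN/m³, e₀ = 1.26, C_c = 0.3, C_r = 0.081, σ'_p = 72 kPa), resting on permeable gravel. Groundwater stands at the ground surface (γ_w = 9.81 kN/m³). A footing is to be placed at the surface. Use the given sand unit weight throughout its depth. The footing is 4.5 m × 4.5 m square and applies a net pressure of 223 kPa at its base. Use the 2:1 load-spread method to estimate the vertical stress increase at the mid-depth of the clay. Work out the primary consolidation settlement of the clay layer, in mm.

Mid-depth of clay below the ground surface: z = 3.5 + 2.1/2 = 4.55 m.
Total vertical stress at mid-clay: σ_v = 20.1×3.5 + 18.2×1.05 = 89.46 kPa.
Pore pressure: u = 9.81×(4.55 − 0) = 44.636 kPa.
Initial effective stress: σ'_0 = σ_v − u = 89.46 − 44.636 = 44.824 kPa.
Stress increase at mid-clay by the 2:1 spreading method:
Δσ = qBL/((B+z)(L+z)) = 223×4.5×4.5/((4.5+4.55)(4.5+4.55)) = 55.136 kPa
Final effective stress: σ'_f = 44.824 + 55.136 = 99.96 kPa.
σ'_f = 99.96 > σ'_p = 72 kPa, so the stress path crosses the preconsolidation pressure — recompression up to σ'_p, then virgin compression beyond:
S_c = H/(1+e₀)·[C_r·log₁₀(σ'_p/σ'_0) + C_c·log₁₀(σ'_f/σ'_p)]
    = 2.1/2.26 × [0.081×log₁₀(72/44.824) + 0.3×log₁₀(99.96/72)]
    = 0.9292 × [0.016672 + 0.042748] = 0.05521 m

S_c ≈ 55.2 mm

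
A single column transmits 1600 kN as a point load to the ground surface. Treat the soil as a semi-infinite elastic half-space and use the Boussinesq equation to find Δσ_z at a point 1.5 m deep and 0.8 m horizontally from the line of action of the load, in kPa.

Δσ_z ≈ 182 kPa

Boussinesq vertical stress below a point load on an elastic half-space:
Δσ_z = 3P/(2πz²) · [1 + (r/z)²]^(−5/2)
r/z = 0.8/1.5 = 0.53333; [1+(r/z)²]^(−5/2) = 0.53482.
Δσ_z = 3×1600/(2π×1.5²) × 0.53482 = 339.53 × 0.53482 = 181.6 kPa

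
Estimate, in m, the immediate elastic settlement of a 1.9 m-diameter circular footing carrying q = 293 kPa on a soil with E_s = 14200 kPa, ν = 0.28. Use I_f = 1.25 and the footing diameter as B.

S_e ≈ 0.0452 m

Immediate (elastic) settlement: S_e = q·B·(1−ν²)/E_s · I_f.
S_e = 293 × 1.9 × (1 − 0.28²) / 14200 × 1.25
    = 293 × 1.9 × 0.9216 / 14200 × 1.25
    = 0.04516 m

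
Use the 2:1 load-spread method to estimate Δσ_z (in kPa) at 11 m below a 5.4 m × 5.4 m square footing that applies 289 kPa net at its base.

Δσ_z ≈ 31.3 kPa

By the 2:1 method the load spreads at 1 horizontal : 2 vertical, so at depth z the loaded area has grown by z in each plan dimension:
Δσ = qBL/((B+z)(L+z)) = 289×5.4×5.4/((5.4+11)(5.4+11)) = 31.333 kPa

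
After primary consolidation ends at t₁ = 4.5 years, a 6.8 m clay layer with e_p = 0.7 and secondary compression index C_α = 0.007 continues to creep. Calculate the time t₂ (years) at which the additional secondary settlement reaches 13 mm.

t₂ ≈ 13.1 years

S_s = C_α·H/(1+e_p)·log₁₀(t₂/t₁) ⇒ log₁₀(t₂/t₁) = S_s·(1+e_p)/(C_α·H).
log₁₀(t₂/t₁) = 0.013 × (1+0.7) / (0.007×6.8) = 0.4643
t₂ = t₁ × 10^0.4643 = 4.5 × 2.913 = 13.11 years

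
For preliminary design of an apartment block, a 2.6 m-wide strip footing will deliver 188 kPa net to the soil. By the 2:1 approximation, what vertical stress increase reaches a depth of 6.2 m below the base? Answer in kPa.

By the 2:1 method the load spreads at 1 horizontal : 2 vertical, so at depth z the loaded area has grown by z in each plan dimension:
Δσ = qB/(B+z) = 188×2.6/(2.6+6.2) = 55.545 kPa

Δσ_z ≈ 55.5 kPa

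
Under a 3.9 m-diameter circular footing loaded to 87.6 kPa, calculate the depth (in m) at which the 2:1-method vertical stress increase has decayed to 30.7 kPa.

2:1 spreading — at depth z the loaded area has grown by z in each plan dimension:
qD²/(D+z)² = Δσ_z ⇒ z = D(√(q/Δσ_z) − 1) = 3.9×(√(87.6/30.7) − 1) = 2.688 m

z ≈ 2.69 m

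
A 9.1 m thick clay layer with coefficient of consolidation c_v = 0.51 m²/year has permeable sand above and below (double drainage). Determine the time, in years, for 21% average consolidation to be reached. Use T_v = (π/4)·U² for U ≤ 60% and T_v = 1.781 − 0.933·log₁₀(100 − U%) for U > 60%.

Drainage path length: H_d = H/2 = 4.55 m (double drainage).
U ≤ 60%: T_v = (π/4)·U² = (π/4)×0.21² = 0.034636.
t = T_v·H_d²/c_v = 0.034636×4.55²/0.51 = 1.406 years.

t ≈ 1.41 years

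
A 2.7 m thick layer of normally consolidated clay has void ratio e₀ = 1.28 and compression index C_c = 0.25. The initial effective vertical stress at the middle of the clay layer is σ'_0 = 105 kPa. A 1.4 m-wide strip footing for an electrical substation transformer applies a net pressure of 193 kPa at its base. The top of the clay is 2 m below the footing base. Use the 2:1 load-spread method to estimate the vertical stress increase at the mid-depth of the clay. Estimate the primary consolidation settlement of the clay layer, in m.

Mid-depth of clay below the footing base: z = 2 + 2.7/2 = 3.35 m.
Stress increase at mid-clay by the 2:1 spreading method:
Δσ = qB/(B+z) = 193×1.4/(1.4+3.35) = 56.884 kPa
Final effective stress: σ'_f = σ'_0 + Δσ = 105 + 56.884 = 161.88 kPa.
Normally consolidated clay, so the full stress increment lies on the virgin compression line:
S_c = C_c·H/(1+e₀)·log₁₀(σ'_f/σ'_0) = 0.25×2.7/(1+1.28)×log₁₀(161.88/105)
    = 0.29605 × 0.188 = 0.05566 m

S_c ≈ 0.0557 m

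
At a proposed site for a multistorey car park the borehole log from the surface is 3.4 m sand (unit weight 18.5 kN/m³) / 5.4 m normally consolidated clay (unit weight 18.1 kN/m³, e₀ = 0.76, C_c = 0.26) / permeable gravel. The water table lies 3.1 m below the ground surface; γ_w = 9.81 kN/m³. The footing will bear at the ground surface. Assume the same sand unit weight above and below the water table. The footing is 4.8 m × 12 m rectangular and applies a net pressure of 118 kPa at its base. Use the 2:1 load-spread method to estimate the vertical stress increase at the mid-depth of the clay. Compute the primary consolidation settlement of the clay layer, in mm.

S_c ≈ 121 mm

Mid-depth of clay below the ground surface: z = 3.4 + 5.4/2 = 6.1 m.
Total vertical stress at mid-clay: σ_v = 18.5×3.4 + 18.1×2.7 = 111.77 kPa.
Pore pressure: u = 9.81×(6.1 − 3.1) = 29.43 kPa.
Initial effective stress: σ'_0 = σ_v − u = 111.77 − 29.43 = 82.34 kPa.
Stress increase at mid-clay by the 2:1 spreading method:
Δσ = qBL/((B+z)(L+z)) = 118×4.8×12/((4.8+6.1)(12+6.1)) = 34.451 kPa
Final effective stress: σ'_f = σ'_0 + Δσ = 82.34 + 34.451 = 116.79 kPa.
Normally consolidated clay, so the full stress increment lies on the virgin compression line:
S_c = C_c·H/(1+e₀)·log₁₀(σ'_f/σ'_0) = 0.26×5.4/(1+0.76)×log₁₀(116.79/82.34)
    = 0.79773 × 0.15179 = 0.1211 m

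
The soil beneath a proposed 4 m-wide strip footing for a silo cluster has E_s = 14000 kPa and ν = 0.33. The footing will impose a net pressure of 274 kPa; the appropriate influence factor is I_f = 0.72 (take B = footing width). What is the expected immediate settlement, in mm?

Immediate (elastic) settlement: S_e = q·B·(1−ν²)/E_s · I_f.
S_e = 274 × 4 × (1 − 0.33²) / 14000 × 0.72
    = 274 × 4 × 0.8911 / 14000 × 0.72
    = 0.05023 m = 50.23 mm

S_e ≈ 50.2 mm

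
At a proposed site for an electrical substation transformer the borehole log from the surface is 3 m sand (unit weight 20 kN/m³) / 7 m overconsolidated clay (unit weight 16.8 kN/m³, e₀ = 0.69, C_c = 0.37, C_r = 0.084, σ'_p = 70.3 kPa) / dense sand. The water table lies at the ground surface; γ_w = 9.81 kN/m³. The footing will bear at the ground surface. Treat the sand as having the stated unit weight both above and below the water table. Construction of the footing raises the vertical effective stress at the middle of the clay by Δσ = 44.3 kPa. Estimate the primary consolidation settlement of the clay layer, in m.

S_c ≈ 0.267 m

Mid-depth of clay below the ground surface: z = 3 + 7/2 = 6.5 m.
Total vertical stress at mid-clay: σ_v = 20×3 + 16.8×3.5 = 118.8 kPa.
Pore pressure: u = 9.81×(6.5 − 0) = 63.765 kPa.
Initial effective stress: σ'_0 = σ_v − u = 118.8 − 63.765 = 55.035 kPa.
Final effective stress: σ'_f = 55.035 + 44.3 = 99.335 kPa.
σ'_f = 99.335 > σ'_p = 70.3 kPa, so the stress path crosses the preconsolidation pressure — recompression up to σ'_p, then virgin compression beyond:
S_c = H/(1+e₀)·[C_r·log₁₀(σ'_p/σ'_0) + C_c·log₁₀(σ'_f/σ'_p)]
    = 7/1.69 × [0.084×log₁₀(70.3/55.035) + 0.37×log₁₀(99.335/70.3)]
    = 4.142 × [0.0089306 + 0.055554] = 0.2671 m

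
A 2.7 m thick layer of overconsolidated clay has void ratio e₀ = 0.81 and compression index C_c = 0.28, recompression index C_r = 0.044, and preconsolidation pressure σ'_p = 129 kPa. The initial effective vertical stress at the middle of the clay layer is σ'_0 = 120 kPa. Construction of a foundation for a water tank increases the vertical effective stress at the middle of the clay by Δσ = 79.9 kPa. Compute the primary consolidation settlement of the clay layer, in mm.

Final effective stress: σ'_f = 120 + 79.9 = 199.9 kPa.
σ'_f = 199.9 > σ'_p = 129 kPa, so the stress path crosses the preconsolidation pressure — recompression up to σ'_p, then virgin compression beyond:
S_c = H/(1+e₀)·[C_r·log₁₀(σ'_p/σ'_0) + C_c·log₁₀(σ'_f/σ'_p)]
    = 2.7/1.81 × [0.044×log₁₀(129/120) + 0.28×log₁₀(199.9/129)]
    = 1.4917 × [0.001382 + 0.053262] = 0.08151 m

S_c ≈ 81.5 mm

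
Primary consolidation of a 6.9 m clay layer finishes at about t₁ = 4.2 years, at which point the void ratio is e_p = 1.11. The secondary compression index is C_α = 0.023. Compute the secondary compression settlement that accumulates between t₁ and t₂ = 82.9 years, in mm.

S_s ≈ 97.4 mm

Secondary compression: S_s = C_α·H/(1+e_p)·log₁₀(t₂/t₁)
S_s = 0.023×6.9/(1+1.11)×log₁₀(82.9/4.2)
    = 0.07521 × 1.295 = 0.09742 m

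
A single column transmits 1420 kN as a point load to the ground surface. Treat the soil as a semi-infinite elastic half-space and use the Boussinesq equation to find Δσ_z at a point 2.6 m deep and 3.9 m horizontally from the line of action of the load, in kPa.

Δσ_z ≈ 5.27 kPa

Boussinesq vertical stress below a point load on an elastic half-space:
Δσ_z = 3P/(2πz²) · [1 + (r/z)²]^(−5/2)
r/z = 3.9/2.6 = 1.5; [1+(r/z)²]^(−5/2) = 0.052516.
Δσ_z = 3×1420/(2π×2.6²) × 0.052516 = 100.3 × 0.052516 = 5.267 kPa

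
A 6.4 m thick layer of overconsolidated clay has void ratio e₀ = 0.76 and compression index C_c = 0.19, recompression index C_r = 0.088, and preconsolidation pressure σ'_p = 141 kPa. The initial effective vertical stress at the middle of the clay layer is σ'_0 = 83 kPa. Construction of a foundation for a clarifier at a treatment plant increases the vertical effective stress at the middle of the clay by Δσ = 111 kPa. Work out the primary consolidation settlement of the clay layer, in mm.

S_c ≈ 169 mm

Final effective stress: σ'_f = 83 + 111 = 194 kPa.
σ'_f = 194 > σ'_p = 141 kPa, so the stress path crosses the preconsolidation pressure — recompression up to σ'_p, then virgin compression beyond:
S_c = H/(1+e₀)·[C_r·log₁₀(σ'_p/σ'_0) + C_c·log₁₀(σ'_f/σ'_p)]
    = 6.4/1.76 × [0.088×log₁₀(141/83) + 0.19×log₁₀(194/141)]
    = 3.6364 × [0.020252 + 0.026331] = 0.1694 m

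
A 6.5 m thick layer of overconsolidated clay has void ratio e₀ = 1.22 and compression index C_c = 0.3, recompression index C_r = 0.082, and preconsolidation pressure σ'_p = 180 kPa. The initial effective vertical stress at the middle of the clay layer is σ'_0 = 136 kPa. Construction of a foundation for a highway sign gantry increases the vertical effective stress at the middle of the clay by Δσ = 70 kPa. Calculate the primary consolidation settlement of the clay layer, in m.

S_c ≈ 0.0807 m

Final effective stress: σ'_f = 136 + 70 = 206 kPa.
σ'_f = 206 > σ'_p = 180 kPa, so the stress path crosses the preconsolidation pressure — recompression up to σ'_p, then virgin compression beyond:
S_c = H/(1+e₀)·[C_r·log₁₀(σ'_p/σ'_0) + C_c·log₁₀(σ'_f/σ'_p)]
    = 6.5/2.22 × [0.082×log₁₀(180/136) + 0.3×log₁₀(206/180)]
    = 2.9279 × [0.0099822 + 0.017578] = 0.08069 m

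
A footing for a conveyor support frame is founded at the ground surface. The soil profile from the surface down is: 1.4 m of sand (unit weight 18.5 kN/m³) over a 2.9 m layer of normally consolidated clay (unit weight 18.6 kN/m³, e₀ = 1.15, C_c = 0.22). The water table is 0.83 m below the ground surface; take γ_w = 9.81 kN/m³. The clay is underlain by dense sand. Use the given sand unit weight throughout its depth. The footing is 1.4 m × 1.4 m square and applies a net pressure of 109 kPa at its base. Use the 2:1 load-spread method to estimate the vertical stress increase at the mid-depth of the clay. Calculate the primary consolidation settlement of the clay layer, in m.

S_c ≈ 0.0394 m

Mid-depth of clay below the ground surface: z = 1.4 + 2.9/2 = 2.85 m.
Total vertical stress at mid-clay: σ_v = 18.5×1.4 + 18.6×1.45 = 52.87 kPa.
Pore pressure: u = 9.81×(2.85 − 0.83) = 19.816 kPa.
Initial effective stress: σ'_0 = σ_v − u = 52.87 − 19.816 = 33.054 kPa.
Stress increase at mid-clay by the 2:1 spreading method:
Δσ = qBL/((B+z)(L+z)) = 109×1.4×1.4/((1.4+2.85)(1.4+2.85)) = 11.828 kPa
Final effective stress: σ'_f = σ'_0 + Δσ = 33.054 + 11.828 = 44.882 kPa.
Normally consolidated clay, so the full stress increment lies on the virgin compression line:
S_c = C_c·H/(1+e₀)·log₁₀(σ'_f/σ'_0) = 0.22×2.9/(1+1.15)×log₁₀(44.882/33.054)
    = 0.29674 × 0.13285 = 0.03942 m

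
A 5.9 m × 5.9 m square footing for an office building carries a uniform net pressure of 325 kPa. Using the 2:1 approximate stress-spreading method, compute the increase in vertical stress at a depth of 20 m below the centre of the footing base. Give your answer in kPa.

By the 2:1 method the load spreads at 1 horizontal : 2 vertical, so at depth z the loaded area has grown by z in each plan dimension:
Δσ = qBL/((B+z)(L+z)) = 325×5.9×5.9/((5.9+20)(5.9+20)) = 16.865 kPa

Δσ_z ≈ 16.9 kPa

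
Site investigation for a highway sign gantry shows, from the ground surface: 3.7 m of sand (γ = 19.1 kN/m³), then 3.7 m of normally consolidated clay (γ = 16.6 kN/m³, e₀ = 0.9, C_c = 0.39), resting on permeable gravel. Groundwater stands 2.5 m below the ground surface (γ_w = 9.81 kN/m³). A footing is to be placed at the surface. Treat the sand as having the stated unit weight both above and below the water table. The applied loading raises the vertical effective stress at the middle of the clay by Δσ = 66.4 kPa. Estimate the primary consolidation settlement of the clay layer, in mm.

S_c ≈ 217 mm

Mid-depth of clay below the ground surface: z = 3.7 + 3.7/2 = 5.55 m.
Total vertical stress at mid-clay: σ_v = 19.1×3.7 + 16.6×1.85 = 101.38 kPa.
Pore pressure: u = 9.81×(5.55 − 2.5) = 29.921 kPa.
Initial effective stress: σ'_0 = σ_v − u = 101.38 − 29.921 = 71.459 kPa.
Final effective stress: σ'_f = σ'_0 + Δσ = 71.459 + 66.4 = 137.86 kPa.
Normally consolidated clay, so the full stress increment lies on the virgin compression line:
S_c = C_c·H/(1+e₀)·log₁₀(σ'_f/σ'_0) = 0.39×3.7/(1+0.9)×log₁₀(137.86/71.459)
    = 0.75947 × 0.28538 = 0.2167 m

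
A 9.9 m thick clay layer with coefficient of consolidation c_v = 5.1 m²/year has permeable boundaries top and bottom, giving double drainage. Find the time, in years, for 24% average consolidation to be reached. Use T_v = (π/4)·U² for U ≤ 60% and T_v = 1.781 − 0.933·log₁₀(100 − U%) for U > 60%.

t ≈ 0.217 years

Drainage path length: H_d = H/2 = 4.95 m (double drainage).
U ≤ 60%: T_v = (π/4)·U² = (π/4)×0.24² = 0.045239.
t = T_v·H_d²/c_v = 0.045239×4.95²/5.1 = 0.2173 years.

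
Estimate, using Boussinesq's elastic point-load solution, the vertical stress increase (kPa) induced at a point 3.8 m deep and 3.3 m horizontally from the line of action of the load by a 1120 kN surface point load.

Boussinesq vertical stress below a point load on an elastic half-space:
Δσ_z = 3P/(2πz²) · [1 + (r/z)²]^(−5/2)
r/z = 3.3/3.8 = 0.86842; [1+(r/z)²]^(−5/2) = 0.24537.
Δσ_z = 3×1120/(2π×3.8²) × 0.24537 = 37.033 × 0.24537 = 9.087 kPa

Δσ_z ≈ 9.09 kPa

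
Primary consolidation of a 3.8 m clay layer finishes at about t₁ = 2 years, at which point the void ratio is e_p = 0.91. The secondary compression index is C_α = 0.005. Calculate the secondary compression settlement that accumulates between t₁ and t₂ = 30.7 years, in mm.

S_s ≈ 11.8 mm

Secondary compression: S_s = C_α·H/(1+e_p)·log₁₀(t₂/t₁)
S_s = 0.005×3.8/(1+0.91)×log₁₀(30.7/2)
    = 0.009948 × 1.186 = 0.0118 m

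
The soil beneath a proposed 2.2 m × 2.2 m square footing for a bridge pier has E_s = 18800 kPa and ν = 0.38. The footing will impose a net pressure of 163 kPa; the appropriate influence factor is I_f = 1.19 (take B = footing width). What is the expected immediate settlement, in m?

Immediate (elastic) settlement: S_e = q·B·(1−ν²)/E_s · I_f.
S_e = 163 × 2.2 × (1 − 0.38²) / 18800 × 1.19
    = 163 × 2.2 × 0.8556 / 18800 × 1.19
    = 0.01942 m

S_e ≈ 0.0194 m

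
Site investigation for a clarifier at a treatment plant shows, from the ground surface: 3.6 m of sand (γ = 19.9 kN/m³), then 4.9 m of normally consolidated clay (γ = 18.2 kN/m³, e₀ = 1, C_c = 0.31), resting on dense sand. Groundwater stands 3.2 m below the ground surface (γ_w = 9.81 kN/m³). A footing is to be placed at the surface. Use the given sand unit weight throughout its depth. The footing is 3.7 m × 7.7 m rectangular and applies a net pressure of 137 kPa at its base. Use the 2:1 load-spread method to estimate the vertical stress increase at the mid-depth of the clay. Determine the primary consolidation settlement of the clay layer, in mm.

Mid-depth of clay below the ground surface: z = 3.6 + 4.9/2 = 6.05 m.
Total vertical stress at mid-clay: σ_v = 19.9×3.6 + 18.2×2.45 = 116.23 kPa.
Pore pressure: u = 9.81×(6.05 − 3.2) = 27.959 kPa.
Initial effective stress: σ'_0 = σ_v − u = 116.23 − 27.959 = 88.271 kPa.
Stress increase at mid-clay by the 2:1 spreading method:
Δσ = qBL/((B+z)(L+z)) = 137×3.7×7.7/((3.7+6.05)(7.7+6.05)) = 29.114 kPa
Final effective stress: σ'_f = σ'_0 + Δσ = 88.271 + 29.114 = 117.39 kPa.
Normally consolidated clay, so the full stress increment lies on the virgin compression line:
S_c = C_c·H/(1+e₀)·log₁₀(σ'_f/σ'_0) = 0.31×4.9/(1+1)×log₁₀(117.39/88.271)
    = 0.7595 × 0.12381 = 0.09403 m

S_c ≈ 94 mm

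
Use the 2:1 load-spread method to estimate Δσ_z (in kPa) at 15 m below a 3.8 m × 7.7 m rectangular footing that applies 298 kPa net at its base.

Δσ_z ≈ 20.4 kPa

By the 2:1 method the load spreads at 1 horizontal : 2 vertical, so at depth z the loaded area has grown by z in each plan dimension:
Δσ = qBL/((B+z)(L+z)) = 298×3.8×7.7/((3.8+15)(7.7+15)) = 20.432 kPa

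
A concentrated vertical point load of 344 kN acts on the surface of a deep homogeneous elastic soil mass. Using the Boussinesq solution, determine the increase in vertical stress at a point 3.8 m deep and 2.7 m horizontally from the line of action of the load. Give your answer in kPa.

Δσ_z ≈ 4.09 kPa

Boussinesq vertical stress below a point load on an elastic half-space:
Δσ_z = 3P/(2πz²) · [1 + (r/z)²]^(−5/2)
r/z = 2.7/3.8 = 0.71053; [1+(r/z)²]^(−5/2) = 0.35997.
Δσ_z = 3×344/(2π×3.8²) × 0.35997 = 11.375 × 0.35997 = 4.095 kPa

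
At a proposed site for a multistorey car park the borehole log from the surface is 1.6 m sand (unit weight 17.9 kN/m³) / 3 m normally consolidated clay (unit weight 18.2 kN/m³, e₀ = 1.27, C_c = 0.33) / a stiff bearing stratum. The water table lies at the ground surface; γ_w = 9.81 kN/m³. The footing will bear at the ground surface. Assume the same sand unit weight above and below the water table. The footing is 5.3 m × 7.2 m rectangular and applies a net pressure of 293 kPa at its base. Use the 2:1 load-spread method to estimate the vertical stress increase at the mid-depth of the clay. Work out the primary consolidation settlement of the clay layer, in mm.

Mid-depth of clay below the ground surface: z = 1.6 + 3/2 = 3.1 m.
Total vertical stress at mid-clay: σ_v = 17.9×1.6 + 18.2×1.5 = 55.94 kPa.
Pore pressure: u = 9.81×(3.1 − 0) = 30.411 kPa.
Initial effective stress: σ'_0 = σ_v − u = 55.94 − 30.411 = 25.529 kPa.
Stress increase at mid-clay by the 2:1 spreading method:
Δσ = qBL/((B+z)(L+z)) = 293×5.3×7.2/((5.3+3.1)(7.2+3.1)) = 129.23 kPa
Final effective stress: σ'_f = σ'_0 + Δσ = 25.529 + 129.23 = 154.76 kPa.
Normally consolidated clay, so the full stress increment lies on the virgin compression line:
S_c = C_c·H/(1+e₀)·log₁₀(σ'_f/σ'_0) = 0.33×3/(1+1.27)×log₁₀(154.76/25.529)
    = 0.43612 × 0.78262 = 0.3413 m

S_c ≈ 341 mm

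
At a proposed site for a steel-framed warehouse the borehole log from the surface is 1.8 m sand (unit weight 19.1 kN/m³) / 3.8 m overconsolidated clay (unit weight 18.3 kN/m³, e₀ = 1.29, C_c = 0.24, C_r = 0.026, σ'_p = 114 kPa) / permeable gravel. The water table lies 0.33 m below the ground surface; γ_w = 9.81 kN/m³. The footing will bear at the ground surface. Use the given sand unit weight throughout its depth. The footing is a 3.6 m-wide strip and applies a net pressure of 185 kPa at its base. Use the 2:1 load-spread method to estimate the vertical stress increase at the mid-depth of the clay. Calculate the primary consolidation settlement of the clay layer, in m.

S_c ≈ 0.0407 m

Mid-depth of clay below the ground surface: z = 1.8 + 3.8/2 = 3.7 m.
Total vertical stress at mid-clay: σ_v = 19.1×1.8 + 18.3×1.9 = 69.15 kPa.
Pore pressure: u = 9.81×(3.7 − 0.33) = 33.06 kPa.
Initial effective stress: σ'_0 = σ_v − u = 69.15 − 33.06 = 36.09 kPa.
Stress increase at mid-clay by the 2:1 spreading method:
Δσ = qB/(B+z) = 185×3.6/(3.6+3.7) = 91.233 kPa
Final effective stress: σ'_f = 36.09 + 91.233 = 127.32 kPa.
σ'_f = 127.32 > σ'_p = 114 kPa, so the stress path crosses the preconsolidation pressure — recompression up to σ'_p, then virgin compression beyond:
S_c = H/(1+e₀)·[C_r·log₁₀(σ'_p/σ'_0) + C_c·log₁₀(σ'_f/σ'_p)]
    = 3.8/2.29 × [0.026×log₁₀(114/36.09) + 0.24×log₁₀(127.32/114)]
    = 1.6594 × [0.012987 + 0.011518] = 0.04066 m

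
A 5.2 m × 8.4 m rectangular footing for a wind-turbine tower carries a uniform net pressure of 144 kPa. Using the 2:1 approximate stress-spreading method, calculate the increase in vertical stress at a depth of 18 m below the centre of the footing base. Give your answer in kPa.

By the 2:1 method the load spreads at 1 horizontal : 2 vertical, so at depth z the loaded area has grown by z in each plan dimension:
Δσ = qBL/((B+z)(L+z)) = 144×5.2×8.4/((5.2+18)(8.4+18)) = 10.27 kPa

Δσ_z ≈ 10.3 kPa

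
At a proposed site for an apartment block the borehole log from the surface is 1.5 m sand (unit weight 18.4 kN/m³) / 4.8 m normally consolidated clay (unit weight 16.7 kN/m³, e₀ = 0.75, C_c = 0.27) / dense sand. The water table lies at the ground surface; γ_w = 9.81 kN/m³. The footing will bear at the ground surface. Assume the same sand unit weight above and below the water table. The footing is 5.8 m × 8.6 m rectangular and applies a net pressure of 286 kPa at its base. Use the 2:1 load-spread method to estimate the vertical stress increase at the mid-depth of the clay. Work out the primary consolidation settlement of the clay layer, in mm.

S_c ≈ 518 mm

Mid-depth of clay below the ground surface: z = 1.5 + 4.8/2 = 3.9 m.
Total vertical stress at mid-clay: σ_v = 18.4×1.5 + 16.7×2.4 = 67.68 kPa.
Pore pressure: u = 9.81×(3.9 − 0) = 38.259 kPa.
Initial effective stress: σ'_0 = σ_v − u = 67.68 − 38.259 = 29.421 kPa.
Stress increase at mid-clay by the 2:1 spreading method:
Δσ = qBL/((B+z)(L+z)) = 286×5.8×8.6/((5.8+3.9)(8.6+3.9)) = 117.66 kPa
Final effective stress: σ'_f = σ'_0 + Δσ = 29.421 + 117.66 = 147.08 kPa.
Normally consolidated clay, so the full stress increment lies on the virgin compression line:
S_c = C_c·H/(1+e₀)·log₁₀(σ'_f/σ'_0) = 0.27×4.8/(1+0.75)×log₁₀(147.08/29.421)
    = 0.74057 × 0.6989 = 0.5176 m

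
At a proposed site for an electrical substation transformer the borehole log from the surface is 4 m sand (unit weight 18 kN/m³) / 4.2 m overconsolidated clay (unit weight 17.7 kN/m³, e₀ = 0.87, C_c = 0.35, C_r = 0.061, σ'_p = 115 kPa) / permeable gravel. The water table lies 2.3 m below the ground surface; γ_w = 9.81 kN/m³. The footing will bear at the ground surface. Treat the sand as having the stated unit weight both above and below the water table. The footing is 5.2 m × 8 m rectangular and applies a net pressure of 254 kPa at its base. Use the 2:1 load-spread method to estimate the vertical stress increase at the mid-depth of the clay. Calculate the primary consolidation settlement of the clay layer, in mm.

S_c ≈ 90.7 mm

Mid-depth of clay below the ground surface: z = 4 + 4.2/2 = 6.1 m.
Total vertical stress at mid-clay: σ_v = 18×4 + 17.7×2.1 = 109.17 kPa.
Pore pressure: u = 9.81×(6.1 − 2.3) = 37.278 kPa.
Initial effective stress: σ'_0 = σ_v − u = 109.17 − 37.278 = 71.892 kPa.
Stress increase at mid-clay by the 2:1 spreading method:
Δσ = qBL/((B+z)(L+z)) = 254×5.2×8/((5.2+6.1)(8+6.1)) = 66.318 kPa
Final effective stress: σ'_f = 71.892 + 66.318 = 138.21 kPa.
σ'_f = 138.21 > σ'_p = 115 kPa, so the stress path crosses the preconsolidation pressure — recompression up to σ'_p, then virgin compression beyond:
S_c = H/(1+e₀)·[C_r·log₁₀(σ'_p/σ'_0) + C_c·log₁₀(σ'_f/σ'_p)]
    = 4.2/1.87 × [0.061×log₁₀(115/71.892) + 0.35×log₁₀(138.21/115)]
    = 2.246 × [0.012445 + 0.027945] = 0.09072 m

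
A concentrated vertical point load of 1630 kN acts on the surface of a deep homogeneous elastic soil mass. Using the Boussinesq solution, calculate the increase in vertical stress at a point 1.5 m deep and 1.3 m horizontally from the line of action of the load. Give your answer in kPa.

Boussinesq vertical stress below a point load on an elastic half-space:
Δσ_z = 3P/(2πz²) · [1 + (r/z)²]^(−5/2)
r/z = 1.3/1.5 = 0.86667; [1+(r/z)²]^(−5/2) = 0.24644.
Δσ_z = 3×1630/(2π×1.5²) × 0.24644 = 345.9 × 0.24644 = 85.24 kPa

Δσ_z ≈ 85.2 kPa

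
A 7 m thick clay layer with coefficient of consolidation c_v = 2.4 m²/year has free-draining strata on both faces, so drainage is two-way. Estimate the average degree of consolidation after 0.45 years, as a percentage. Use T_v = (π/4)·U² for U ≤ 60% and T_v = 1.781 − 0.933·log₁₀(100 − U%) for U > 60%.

U ≈ 33.5 %

Drainage path length: H_d = H/2 = 3.5 m (double drainage).
T_v = c_v·t/H_d² = 2.4×0.45/3.5² = 0.088163.
T_v = 0.088163 corresponds to the U ≤ 60% branch:
U = √(4T_v/π) = 0.335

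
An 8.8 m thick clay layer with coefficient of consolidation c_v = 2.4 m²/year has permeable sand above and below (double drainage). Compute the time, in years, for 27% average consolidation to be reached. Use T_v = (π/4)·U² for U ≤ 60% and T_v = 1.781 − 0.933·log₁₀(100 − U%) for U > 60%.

t ≈ 0.462 years

Drainage path length: H_d = H/2 = 4.4 m (double drainage).
U ≤ 60%: T_v = (π/4)·U² = (π/4)×0.27² = 0.057256.
t = T_v·H_d²/c_v = 0.057256×4.4²/2.4 = 0.4619 years.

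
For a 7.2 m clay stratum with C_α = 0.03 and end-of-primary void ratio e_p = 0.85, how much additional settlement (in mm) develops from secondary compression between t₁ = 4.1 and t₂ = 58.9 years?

Secondary compression: S_s = C_α·H/(1+e_p)·log₁₀(t₂/t₁)
S_s = 0.03×7.2/(1+0.85)×log₁₀(58.9/4.1)
    = 0.1168 × 1.157 = 0.1351 m

S_s ≈ 135 mm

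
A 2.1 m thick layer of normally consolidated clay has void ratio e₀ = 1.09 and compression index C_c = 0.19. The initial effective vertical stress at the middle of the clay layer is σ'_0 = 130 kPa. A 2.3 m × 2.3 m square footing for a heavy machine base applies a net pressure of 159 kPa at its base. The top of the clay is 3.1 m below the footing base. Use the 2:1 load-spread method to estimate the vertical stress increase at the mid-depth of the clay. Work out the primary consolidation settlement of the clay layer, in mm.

S_c ≈ 12 mm

Mid-depth of clay below the footing base: z = 3.1 + 2.1/2 = 4.15 m.
Stress increase at mid-clay by the 2:1 spreading method:
Δσ = qBL/((B+z)(L+z)) = 159×2.3×2.3/((2.3+4.15)(2.3+4.15)) = 20.218 kPa
Final effective stress: σ'_f = σ'_0 + Δσ = 130 + 20.218 = 150.22 kPa.
Normally consolidated clay, so the full stress increment lies on the virgin compression line:
S_c = C_c·H/(1+e₀)·log₁₀(σ'_f/σ'_0) = 0.19×2.1/(1+1.09)×log₁₀(150.22/130)
    = 0.19091 × 0.062784 = 0.01199 m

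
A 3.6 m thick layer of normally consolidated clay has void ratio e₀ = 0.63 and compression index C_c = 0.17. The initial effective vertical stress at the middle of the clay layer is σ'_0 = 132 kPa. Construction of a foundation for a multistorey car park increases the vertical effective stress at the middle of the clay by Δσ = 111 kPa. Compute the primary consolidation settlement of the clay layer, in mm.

Final effective stress: σ'_f = σ'_0 + Δσ = 132 + 111 = 243 kPa.
Normally consolidated clay, so the full stress increment lies on the virgin compression line:
S_c = C_c·H/(1+e₀)·log₁₀(σ'_f/σ'_0) = 0.17×3.6/(1+0.63)×log₁₀(243/132)
    = 0.37546 × 0.26503 = 0.09951 m

S_c ≈ 99.5 mm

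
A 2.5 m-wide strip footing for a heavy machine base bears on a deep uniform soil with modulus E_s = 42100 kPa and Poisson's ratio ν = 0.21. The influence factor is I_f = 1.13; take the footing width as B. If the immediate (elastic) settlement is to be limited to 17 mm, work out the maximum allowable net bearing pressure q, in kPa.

q ≈ 265 kPa

S_e = q·B·(1−ν²)/E_s · I_f  ⇒  q = S_e·E_s / (B·(1−ν²)·I_f).
q = 0.017 × 42100 / (2.5 × 0.9559 × 1.13) = 265 kPa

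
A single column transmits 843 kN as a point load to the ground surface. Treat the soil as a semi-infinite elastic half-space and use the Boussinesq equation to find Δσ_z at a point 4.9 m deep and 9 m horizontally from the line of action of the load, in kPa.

Boussinesq vertical stress below a point load on an elastic half-space:
Δσ_z = 3P/(2πz²) · [1 + (r/z)²]^(−5/2)
r/z = 9/4.9 = 1.8367; [1+(r/z)²]^(−5/2) = 0.024998.
Δσ_z = 3×843/(2π×4.9²) × 0.024998 = 16.764 × 0.024998 = 0.4191 kPa

Δσ_z ≈ 0.419 kPa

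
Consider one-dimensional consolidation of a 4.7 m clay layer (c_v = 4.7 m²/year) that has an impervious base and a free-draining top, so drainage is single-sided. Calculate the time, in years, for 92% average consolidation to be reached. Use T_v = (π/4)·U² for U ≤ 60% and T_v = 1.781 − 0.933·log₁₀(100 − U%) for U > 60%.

t ≈ 4.41 years

Drainage path length: H_d = H = 4.7 m (single drainage).
U > 60%: T_v = 1.781 − 0.933·log₁₀(100 − 92) = 0.93842.
t = T_v·H_d²/c_v = 0.93842×4.7²/4.7 = 4.411 years.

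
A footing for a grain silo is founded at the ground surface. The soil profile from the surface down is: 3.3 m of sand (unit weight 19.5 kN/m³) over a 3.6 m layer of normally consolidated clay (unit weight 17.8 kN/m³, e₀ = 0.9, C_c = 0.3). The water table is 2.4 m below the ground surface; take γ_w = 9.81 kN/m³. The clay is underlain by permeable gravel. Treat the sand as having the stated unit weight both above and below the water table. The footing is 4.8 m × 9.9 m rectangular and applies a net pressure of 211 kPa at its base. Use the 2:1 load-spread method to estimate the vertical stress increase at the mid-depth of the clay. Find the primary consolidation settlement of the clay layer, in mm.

Mid-depth of clay below the ground surface: z = 3.3 + 3.6/2 = 5.1 m.
Total vertical stress at mid-clay: σ_v = 19.5×3.3 + 17.8×1.8 = 96.39 kPa.
Pore pressure: u = 9.81×(5.1 − 2.4) = 26.487 kPa.
Initial effective stress: σ'_0 = σ_v − u = 96.39 − 26.487 = 69.903 kPa.
Stress increase at mid-clay by the 2:1 spreading method:
Δσ = qBL/((B+z)(L+z)) = 211×4.8×9.9/((4.8+5.1)(9.9+5.1)) = 67.52 kPa
Final effective stress: σ'_f = σ'_0 + Δσ = 69.903 + 67.52 = 137.42 kPa.
Normally consolidated clay, so the full stress increment lies on the virgin compression line:
S_c = C_c·H/(1+e₀)·log₁₀(σ'_f/σ'_0) = 0.3×3.6/(1+0.9)×log₁₀(137.42/69.903)
    = 0.56842 × 0.29355 = 0.1669 m

S_c ≈ 167 mm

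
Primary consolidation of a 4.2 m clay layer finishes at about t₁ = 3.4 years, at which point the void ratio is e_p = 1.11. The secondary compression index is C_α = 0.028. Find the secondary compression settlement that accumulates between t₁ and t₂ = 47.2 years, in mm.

S_s ≈ 63.7 mm

Secondary compression: S_s = C_α·H/(1+e_p)·log₁₀(t₂/t₁)
S_s = 0.028×4.2/(1+1.11)×log₁₀(47.2/3.4)
    = 0.05573 × 1.142 = 0.06367 m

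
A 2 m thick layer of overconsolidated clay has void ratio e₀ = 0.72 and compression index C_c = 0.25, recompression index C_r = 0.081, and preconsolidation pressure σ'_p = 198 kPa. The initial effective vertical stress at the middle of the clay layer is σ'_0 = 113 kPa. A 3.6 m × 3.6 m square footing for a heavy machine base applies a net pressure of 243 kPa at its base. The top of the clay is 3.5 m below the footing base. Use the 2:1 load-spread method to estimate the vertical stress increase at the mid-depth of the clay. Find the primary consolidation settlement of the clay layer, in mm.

Mid-depth of clay below the footing base: z = 3.5 + 2/2 = 4.5 m.
Stress increase at mid-clay by the 2:1 spreading method:
Δσ = qBL/((B+z)(L+z)) = 243×3.6×3.6/((3.6+4.5)(3.6+4.5)) = 48 kPa
Final effective stress: σ'_f = 113 + 48 = 161 kPa.
σ'_f = 161 ≤ σ'_p = 198 kPa, so the clay remains overconsolidated and only the recompression index applies:
S_c = C_r·H/(1+e₀)·log₁₀(σ'_f/σ'_0) = 0.081×2/1.72×log₁₀(161/113)
    = 0.094187 × 0.15375 = 0.01448 m

S_c ≈ 14.5 mm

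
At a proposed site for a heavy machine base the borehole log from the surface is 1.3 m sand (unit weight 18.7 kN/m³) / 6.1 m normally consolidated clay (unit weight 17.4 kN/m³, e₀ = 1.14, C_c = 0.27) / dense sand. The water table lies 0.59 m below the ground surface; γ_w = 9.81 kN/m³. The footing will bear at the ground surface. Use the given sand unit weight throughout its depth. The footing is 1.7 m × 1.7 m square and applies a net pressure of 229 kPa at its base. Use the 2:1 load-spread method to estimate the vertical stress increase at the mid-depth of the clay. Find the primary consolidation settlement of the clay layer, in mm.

S_c ≈ 123 mm

Mid-depth of clay below the ground surface: z = 1.3 + 6.1/2 = 4.35 m.
Total vertical stress at mid-clay: σ_v = 18.7×1.3 + 17.4×3.05 = 77.38 kPa.
Pore pressure: u = 9.81×(4.35 − 0.59) = 36.886 kPa.
Initial effective stress: σ'_0 = σ_v − u = 77.38 − 36.886 = 40.494 kPa.
Stress increase at mid-clay by the 2:1 spreading method:
Δσ = qBL/((B+z)(L+z)) = 229×1.7×1.7/((1.7+4.35)(1.7+4.35)) = 18.081 kPa
Final effective stress: σ'_f = σ'_0 + Δσ = 40.494 + 18.081 = 58.575 kPa.
Normally consolidated clay, so the full stress increment lies on the virgin compression line:
S_c = C_c·H/(1+e₀)·log₁₀(σ'_f/σ'_0) = 0.27×6.1/(1+1.14)×log₁₀(58.575/40.494)
    = 0.76963 × 0.16032 = 0.1234 m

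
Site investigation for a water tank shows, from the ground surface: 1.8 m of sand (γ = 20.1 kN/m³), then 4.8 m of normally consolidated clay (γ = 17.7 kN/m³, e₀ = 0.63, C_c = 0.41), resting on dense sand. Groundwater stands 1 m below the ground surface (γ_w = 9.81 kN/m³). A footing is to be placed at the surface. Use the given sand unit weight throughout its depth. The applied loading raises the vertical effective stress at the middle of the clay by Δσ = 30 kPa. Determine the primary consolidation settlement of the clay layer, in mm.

Mid-depth of clay below the ground surface: z = 1.8 + 4.8/2 = 4.2 m.
Total vertical stress at mid-clay: σ_v = 20.1×1.8 + 17.7×2.4 = 78.66 kPa.
Pore pressure: u = 9.81×(4.2 − 1) = 31.392 kPa.
Initial effective stress: σ'_0 = σ_v − u = 78.66 − 31.392 = 47.268 kPa.
Final effective stress: σ'_f = σ'_0 + Δσ = 47.268 + 30 = 77.268 kPa.
Normally consolidated clay, so the full stress increment lies on the virgin compression line:
S_c = C_c·H/(1+e₀)·log₁₀(σ'_f/σ'_0) = 0.41×4.8/(1+0.63)×log₁₀(77.268/47.268)
    = 1.2074 × 0.21343 = 0.2577 m

S_c ≈ 258 mm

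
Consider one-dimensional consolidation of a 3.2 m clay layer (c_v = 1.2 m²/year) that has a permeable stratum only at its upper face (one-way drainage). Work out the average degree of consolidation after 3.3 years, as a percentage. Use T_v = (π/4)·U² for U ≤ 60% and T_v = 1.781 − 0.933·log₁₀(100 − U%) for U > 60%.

Drainage path length: H_d = H = 3.2 m (single drainage).
T_v = c_v·t/H_d² = 1.2×3.3/3.2² = 0.38672.
T_v = 0.38672 corresponds to the U > 60% branch:
U = 1 − 10^((1.781 − T_v)/0.933)/100 = 0.6878

U ≈ 68.8 %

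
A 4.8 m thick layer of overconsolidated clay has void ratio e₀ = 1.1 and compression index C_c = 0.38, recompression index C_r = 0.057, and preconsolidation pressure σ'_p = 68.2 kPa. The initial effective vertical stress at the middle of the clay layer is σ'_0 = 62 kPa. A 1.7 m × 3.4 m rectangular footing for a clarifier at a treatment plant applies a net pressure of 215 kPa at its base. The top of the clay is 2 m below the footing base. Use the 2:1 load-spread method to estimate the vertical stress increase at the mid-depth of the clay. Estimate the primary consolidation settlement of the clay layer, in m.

Mid-depth of clay below the footing base: z = 2 + 4.8/2 = 4.4 m.
Stress increase at mid-clay by the 2:1 spreading method:
Δσ = qBL/((B+z)(L+z)) = 215×1.7×3.4/((1.7+4.4)(3.4+4.4)) = 26.118 kPa
Final effective stress: σ'_f = 62 + 26.118 = 88.118 kPa.
σ'_f = 88.118 > σ'_p = 68.2 kPa, so the stress path crosses the preconsolidation pressure — recompression up to σ'_p, then virgin compression beyond:
S_c = H/(1+e₀)·[C_r·log₁₀(σ'_p/σ'_0) + C_c·log₁₀(σ'_f/σ'_p)]
    = 4.8/2.1 × [0.057×log₁₀(68.2/62) + 0.38×log₁₀(88.118/68.2)]
    = 2.2857 × [0.0023594 + 0.042286] = 0.102 m

S_c ≈ 0.102 m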